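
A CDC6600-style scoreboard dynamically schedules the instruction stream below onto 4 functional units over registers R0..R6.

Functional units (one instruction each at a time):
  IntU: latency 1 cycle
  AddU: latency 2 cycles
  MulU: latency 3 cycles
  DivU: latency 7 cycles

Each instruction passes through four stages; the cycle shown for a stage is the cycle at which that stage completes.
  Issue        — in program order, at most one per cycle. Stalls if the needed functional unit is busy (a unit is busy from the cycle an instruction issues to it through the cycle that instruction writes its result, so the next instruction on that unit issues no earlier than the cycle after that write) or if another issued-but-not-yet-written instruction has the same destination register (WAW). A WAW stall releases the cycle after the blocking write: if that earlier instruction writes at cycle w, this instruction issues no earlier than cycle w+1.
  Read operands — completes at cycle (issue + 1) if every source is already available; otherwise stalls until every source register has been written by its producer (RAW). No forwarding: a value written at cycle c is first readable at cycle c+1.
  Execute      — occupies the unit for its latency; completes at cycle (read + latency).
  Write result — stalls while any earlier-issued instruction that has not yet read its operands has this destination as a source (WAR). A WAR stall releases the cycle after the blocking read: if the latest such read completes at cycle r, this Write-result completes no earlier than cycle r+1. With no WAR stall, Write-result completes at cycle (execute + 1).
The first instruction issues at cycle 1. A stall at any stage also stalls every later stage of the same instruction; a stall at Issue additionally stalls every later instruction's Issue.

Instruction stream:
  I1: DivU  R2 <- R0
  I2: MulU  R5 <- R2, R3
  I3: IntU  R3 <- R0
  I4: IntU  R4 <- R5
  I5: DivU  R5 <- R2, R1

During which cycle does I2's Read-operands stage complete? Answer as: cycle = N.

I1: IS=1 RO=2 EX=9 WR=10
I2: IS=2 RO=11 EX=14 WR=15  [RAW R2: wait I1 write@10]
I3: IS=3 RO=4 EX=5 WR=12  [WAR R3: wait I2 read@11]
I4: IS=13 RO=16 EX=17 WR=18  [struct: IntU busy until I3 writes@12; RAW R5: wait I2 write@15]
I5: IS=16 RO=17 EX=24 WR=25  [WAW R5: wait I2 write@15]

cycle = 11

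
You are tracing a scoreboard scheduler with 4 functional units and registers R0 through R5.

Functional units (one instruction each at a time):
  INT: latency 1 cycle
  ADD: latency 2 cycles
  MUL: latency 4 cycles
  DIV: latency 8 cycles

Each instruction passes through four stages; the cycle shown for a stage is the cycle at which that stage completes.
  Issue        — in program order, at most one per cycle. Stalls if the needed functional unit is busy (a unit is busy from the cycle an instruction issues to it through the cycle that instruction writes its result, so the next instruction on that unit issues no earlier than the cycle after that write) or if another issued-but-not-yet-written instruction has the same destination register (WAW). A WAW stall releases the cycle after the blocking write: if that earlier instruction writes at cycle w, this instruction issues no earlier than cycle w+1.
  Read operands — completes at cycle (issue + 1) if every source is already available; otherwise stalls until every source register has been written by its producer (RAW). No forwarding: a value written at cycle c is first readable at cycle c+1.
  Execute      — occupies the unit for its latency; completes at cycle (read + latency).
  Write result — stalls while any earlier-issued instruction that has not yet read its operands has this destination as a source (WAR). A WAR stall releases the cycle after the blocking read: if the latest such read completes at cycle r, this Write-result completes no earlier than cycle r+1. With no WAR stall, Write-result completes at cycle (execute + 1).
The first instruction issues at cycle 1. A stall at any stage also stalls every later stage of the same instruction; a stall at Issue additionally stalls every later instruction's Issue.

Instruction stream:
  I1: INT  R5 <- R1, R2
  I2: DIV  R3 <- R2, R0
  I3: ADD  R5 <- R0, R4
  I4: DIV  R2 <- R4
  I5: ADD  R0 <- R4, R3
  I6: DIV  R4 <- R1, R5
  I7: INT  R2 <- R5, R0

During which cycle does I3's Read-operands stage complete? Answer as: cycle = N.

[1] I1 dispatched to INT
[2] I1 operands ready, I2 dispatched to DIV
[3] I1 complete, I2 operands ready
[4] R5←I1
[5] I3 dispatched to ADD
[6] I3 operands ready
[8] I3 complete
[9] R5←I3
[11] I2 complete
[12] R3←I2
[13] I4 dispatched to DIV
[14] I4 operands ready, I5 dispatched to ADD
[15] I5 operands ready
[17] I5 complete
[18] R0←I5
[22] I4 complete
[23] R2←I4
[24] I6 dispatched to DIV
[25] I6 operands ready, I7 dispatched to INT
[26] I7 operands ready
[27] I7 complete
[28] R2←I7
[33] I6 complete
[34] R4←I6

cycle = 6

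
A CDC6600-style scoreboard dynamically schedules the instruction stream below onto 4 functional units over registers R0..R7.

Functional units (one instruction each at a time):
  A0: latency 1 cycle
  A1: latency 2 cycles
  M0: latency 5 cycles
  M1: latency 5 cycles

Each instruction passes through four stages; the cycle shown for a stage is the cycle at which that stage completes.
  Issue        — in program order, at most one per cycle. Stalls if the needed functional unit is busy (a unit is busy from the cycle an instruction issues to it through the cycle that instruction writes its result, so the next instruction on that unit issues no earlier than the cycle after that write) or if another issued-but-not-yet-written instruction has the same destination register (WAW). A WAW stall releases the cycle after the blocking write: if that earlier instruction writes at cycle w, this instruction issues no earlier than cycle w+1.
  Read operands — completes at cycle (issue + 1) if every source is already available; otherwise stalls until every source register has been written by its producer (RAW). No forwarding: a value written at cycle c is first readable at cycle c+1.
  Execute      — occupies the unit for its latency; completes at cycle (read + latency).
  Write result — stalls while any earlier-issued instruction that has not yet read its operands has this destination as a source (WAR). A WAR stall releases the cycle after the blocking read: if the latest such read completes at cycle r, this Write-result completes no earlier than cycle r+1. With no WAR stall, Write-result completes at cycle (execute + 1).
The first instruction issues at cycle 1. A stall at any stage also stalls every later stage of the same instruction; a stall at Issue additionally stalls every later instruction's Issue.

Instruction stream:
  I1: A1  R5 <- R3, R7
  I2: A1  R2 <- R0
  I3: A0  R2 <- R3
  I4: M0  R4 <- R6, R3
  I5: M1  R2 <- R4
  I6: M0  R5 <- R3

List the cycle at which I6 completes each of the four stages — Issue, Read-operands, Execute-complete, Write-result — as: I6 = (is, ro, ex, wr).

[1] I1 dispatched to A1
[2] I1 operands ready
[4] I1 complete
[5] R5←I1
[6] I2 dispatched to A1
[7] I2 operands ready
[9] I2 complete
[10] R2←I2
[11] I3 dispatched to A0
[12] I3 operands ready; I4 dispatched to M0
[13] I3 complete; I4 operands ready
[14] R2←I3
[15] I5 dispatched to M1
[18] I4 complete
[19] R4←I4
[20] I5 operands ready; I6 dispatched to M0
[21] I6 operands ready
[25] I5 complete
[26] R2←I5; I6 complete
[27] R5←I6

I6 = (20, 21, 26, 27)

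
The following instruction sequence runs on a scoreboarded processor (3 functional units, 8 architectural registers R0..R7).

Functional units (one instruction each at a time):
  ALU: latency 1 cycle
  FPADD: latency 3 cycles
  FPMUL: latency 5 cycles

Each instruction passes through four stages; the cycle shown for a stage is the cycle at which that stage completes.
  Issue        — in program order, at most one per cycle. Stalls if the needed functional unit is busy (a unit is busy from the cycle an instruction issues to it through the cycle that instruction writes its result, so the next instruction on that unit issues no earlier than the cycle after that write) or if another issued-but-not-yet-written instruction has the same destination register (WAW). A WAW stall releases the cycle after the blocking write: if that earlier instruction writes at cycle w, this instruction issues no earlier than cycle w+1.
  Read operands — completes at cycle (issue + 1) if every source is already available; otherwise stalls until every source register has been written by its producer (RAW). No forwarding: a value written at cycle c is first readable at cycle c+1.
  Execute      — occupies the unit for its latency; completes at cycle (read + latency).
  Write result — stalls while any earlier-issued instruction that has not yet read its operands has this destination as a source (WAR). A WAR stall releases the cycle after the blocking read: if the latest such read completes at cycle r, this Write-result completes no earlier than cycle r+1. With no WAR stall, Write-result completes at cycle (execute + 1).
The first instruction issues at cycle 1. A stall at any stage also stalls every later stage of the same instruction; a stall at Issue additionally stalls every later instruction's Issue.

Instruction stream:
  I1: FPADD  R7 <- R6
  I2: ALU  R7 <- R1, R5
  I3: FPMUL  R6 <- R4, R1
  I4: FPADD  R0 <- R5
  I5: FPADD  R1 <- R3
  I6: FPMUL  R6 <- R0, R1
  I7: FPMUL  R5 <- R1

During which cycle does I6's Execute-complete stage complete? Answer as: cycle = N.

cycle = 26

I1: IS=1 RO=2 EX=5 WR=6
I2: IS=7 RO=8 EX=9 WR=10  [WAW R7: wait I1 write@6]
I3: IS=8 RO=9 EX=14 WR=15
I4: IS=9 RO=10 EX=13 WR=14
I5: IS=15 RO=16 EX=19 WR=20  [struct: FPADD busy until I4 writes@14]
I6: IS=16 RO=21 EX=26 WR=27  [RAW R1: wait I5 write@20]
I7: IS=28 RO=29 EX=34 WR=35  [struct: FPMUL busy until I6 writes@27]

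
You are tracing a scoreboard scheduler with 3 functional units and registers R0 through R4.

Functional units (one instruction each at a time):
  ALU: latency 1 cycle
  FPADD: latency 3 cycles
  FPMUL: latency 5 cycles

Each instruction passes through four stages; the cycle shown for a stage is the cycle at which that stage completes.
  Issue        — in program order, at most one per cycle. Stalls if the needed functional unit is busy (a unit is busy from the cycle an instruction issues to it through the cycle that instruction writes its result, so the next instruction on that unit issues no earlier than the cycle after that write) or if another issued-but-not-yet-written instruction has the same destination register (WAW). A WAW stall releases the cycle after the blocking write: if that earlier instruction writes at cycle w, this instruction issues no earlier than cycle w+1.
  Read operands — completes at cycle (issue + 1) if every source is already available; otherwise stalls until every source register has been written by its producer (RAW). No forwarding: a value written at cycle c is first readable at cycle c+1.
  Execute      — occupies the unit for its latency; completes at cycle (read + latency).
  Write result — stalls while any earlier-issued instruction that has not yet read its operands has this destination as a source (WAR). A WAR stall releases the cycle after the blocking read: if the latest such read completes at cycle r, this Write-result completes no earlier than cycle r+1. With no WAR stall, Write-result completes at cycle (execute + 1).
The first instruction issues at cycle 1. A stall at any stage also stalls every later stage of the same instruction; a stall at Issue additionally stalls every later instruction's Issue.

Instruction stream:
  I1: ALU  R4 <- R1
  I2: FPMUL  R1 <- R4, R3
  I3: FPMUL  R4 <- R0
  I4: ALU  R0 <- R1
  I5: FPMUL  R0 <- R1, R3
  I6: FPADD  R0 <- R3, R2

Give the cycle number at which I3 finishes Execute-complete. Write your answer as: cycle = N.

cycle 1: issue I1 (ALU)
cycle 2: I1 read-ops, issue I2 (FPMUL)
cycle 3: I1 finished on ALU
cycle 4: I1→R4
cycle 5: I2 read-ops
cycle 10: I2 finished on FPMUL
cycle 11: I2→R1
cycle 12: issue I3 (FPMUL)
cycle 13: I3 read-ops, issue I4 (ALU)
cycle 14: I4 read-ops
cycle 15: I4 finished on ALU
cycle 16: I4→R0
cycle 18: I3 finished on FPMUL
cycle 19: I3→R4
cycle 20: issue I5 (FPMUL)
cycle 21: I5 read-ops
cycle 26: I5 finished on FPMUL
cycle 27: I5→R0
cycle 28: issue I6 (FPADD)
cycle 29: I6 read-ops
cycle 32: I6 finished on FPADD
cycle 33: I6→R0

cycle = 18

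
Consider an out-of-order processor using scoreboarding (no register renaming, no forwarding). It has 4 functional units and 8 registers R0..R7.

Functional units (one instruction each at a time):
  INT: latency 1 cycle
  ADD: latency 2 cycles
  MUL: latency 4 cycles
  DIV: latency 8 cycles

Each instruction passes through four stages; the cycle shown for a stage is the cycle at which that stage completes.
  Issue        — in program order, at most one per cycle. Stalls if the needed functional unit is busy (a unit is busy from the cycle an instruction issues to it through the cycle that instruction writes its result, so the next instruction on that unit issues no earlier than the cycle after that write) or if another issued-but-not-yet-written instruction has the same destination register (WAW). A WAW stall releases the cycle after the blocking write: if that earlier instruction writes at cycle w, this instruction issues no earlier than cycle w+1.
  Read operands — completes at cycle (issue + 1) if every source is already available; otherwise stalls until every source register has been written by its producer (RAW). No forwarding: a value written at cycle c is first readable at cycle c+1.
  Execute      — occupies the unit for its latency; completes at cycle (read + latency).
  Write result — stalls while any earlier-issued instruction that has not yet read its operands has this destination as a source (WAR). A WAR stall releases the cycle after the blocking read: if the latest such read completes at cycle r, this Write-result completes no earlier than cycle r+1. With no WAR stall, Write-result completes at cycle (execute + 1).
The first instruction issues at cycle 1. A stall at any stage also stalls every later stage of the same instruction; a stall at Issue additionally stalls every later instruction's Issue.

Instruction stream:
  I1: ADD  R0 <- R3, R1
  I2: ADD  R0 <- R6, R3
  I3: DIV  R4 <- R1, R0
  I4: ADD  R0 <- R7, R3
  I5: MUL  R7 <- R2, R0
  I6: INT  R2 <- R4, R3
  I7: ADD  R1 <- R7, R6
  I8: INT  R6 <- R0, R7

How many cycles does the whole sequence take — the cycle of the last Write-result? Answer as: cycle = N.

cycle = 27

I1  is:1  ro:2  ex:4  wr:5
I2  is:6  ro:7  ex:9  wr:10  — struct: ADD busy until I1 writes@5
I3  is:7  ro:11  ex:19  wr:20  — RAW R0: wait I2 write@10
I4  is:11  ro:12  ex:14  wr:15  — struct: ADD busy until I2 writes@10
I5  is:12  ro:16  ex:20  wr:21  — RAW R0: wait I4 write@15
I6  is:13  ro:21  ex:22  wr:23  — RAW R4: wait I3 write@20
I7  is:16  ro:22  ex:24  wr:25  — struct: ADD busy until I4 writes@15, RAW R7: wait I5 write@21
I8  is:24  ro:25  ex:26  wr:27  — struct: INT busy until I6 writes@23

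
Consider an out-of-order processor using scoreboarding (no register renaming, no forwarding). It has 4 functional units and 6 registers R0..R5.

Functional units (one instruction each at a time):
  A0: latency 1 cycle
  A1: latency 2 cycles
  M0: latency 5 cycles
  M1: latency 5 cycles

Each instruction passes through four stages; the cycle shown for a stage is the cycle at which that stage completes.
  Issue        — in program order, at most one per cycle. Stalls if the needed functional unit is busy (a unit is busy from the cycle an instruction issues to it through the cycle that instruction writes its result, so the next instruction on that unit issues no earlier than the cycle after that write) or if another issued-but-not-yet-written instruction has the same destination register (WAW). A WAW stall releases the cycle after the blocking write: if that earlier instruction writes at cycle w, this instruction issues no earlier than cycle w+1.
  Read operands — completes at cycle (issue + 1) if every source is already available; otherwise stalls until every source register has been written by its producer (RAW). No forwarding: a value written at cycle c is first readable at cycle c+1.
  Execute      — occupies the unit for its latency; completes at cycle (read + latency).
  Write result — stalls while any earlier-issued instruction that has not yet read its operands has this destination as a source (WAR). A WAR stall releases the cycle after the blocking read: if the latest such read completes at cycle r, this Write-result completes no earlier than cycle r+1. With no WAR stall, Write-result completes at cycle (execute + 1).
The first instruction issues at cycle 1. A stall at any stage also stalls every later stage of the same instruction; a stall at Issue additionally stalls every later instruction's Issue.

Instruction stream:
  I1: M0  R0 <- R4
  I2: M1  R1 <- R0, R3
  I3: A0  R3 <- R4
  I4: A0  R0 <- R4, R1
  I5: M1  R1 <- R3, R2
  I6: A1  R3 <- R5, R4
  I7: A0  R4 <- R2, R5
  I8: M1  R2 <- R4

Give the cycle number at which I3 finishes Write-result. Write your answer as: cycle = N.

  I1 | 1 | 2 | 7 | 8
  I2 | 2 | 9 | 14 | 15   RAW R0: wait I1 write@8
  I3 | 3 | 4 | 5 | 10   WAR R3: wait I2 read@9
  I4 | 11 | 16 | 17 | 18   struct: A0 busy until I3 writes@10 · RAW R1: wait I2 write@15
  I5 | 16 | 17 | 22 | 23   struct: M1 busy until I2 writes@15
  I6 | 17 | 18 | 20 | 21
  I7 | 19 | 20 | 21 | 22   struct: A0 busy until I4 writes@18
  I8 | 24 | 25 | 30 | 31   struct: M1 busy until I5 writes@23

cycle = 10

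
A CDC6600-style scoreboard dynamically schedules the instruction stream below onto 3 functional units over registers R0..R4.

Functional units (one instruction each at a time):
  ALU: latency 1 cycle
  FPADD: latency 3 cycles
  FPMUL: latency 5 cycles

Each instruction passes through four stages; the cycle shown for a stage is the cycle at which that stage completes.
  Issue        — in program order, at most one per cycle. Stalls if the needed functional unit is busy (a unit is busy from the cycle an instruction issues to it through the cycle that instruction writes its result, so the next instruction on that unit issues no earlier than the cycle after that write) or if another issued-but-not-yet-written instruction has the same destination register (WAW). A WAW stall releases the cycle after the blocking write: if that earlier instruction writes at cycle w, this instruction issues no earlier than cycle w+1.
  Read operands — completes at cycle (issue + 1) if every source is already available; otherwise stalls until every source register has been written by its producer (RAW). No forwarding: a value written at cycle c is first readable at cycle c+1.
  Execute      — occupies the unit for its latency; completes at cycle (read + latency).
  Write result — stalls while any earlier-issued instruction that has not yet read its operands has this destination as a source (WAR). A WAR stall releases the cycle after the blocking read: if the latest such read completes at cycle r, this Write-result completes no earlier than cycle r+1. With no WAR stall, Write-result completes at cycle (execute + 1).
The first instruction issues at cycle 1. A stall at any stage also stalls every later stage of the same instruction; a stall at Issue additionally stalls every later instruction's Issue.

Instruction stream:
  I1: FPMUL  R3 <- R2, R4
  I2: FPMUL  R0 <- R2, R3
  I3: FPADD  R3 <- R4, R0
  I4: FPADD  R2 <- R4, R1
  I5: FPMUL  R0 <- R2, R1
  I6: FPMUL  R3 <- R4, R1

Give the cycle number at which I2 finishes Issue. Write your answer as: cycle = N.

I1 -> (1, 2, 7, 8)
I2 -> (9, 10, 15, 16)  // struct: FPMUL busy until I1 writes@8
I3 -> (10, 17, 20, 21)  // RAW R0: wait I2 write@16
I4 -> (22, 23, 26, 27)  // struct: FPADD busy until I3 writes@21
I5 -> (23, 28, 33, 34)  // RAW R2: wait I4 write@27
I6 -> (35, 36, 41, 42)  // struct: FPMUL busy until I5 writes@34

cycle = 9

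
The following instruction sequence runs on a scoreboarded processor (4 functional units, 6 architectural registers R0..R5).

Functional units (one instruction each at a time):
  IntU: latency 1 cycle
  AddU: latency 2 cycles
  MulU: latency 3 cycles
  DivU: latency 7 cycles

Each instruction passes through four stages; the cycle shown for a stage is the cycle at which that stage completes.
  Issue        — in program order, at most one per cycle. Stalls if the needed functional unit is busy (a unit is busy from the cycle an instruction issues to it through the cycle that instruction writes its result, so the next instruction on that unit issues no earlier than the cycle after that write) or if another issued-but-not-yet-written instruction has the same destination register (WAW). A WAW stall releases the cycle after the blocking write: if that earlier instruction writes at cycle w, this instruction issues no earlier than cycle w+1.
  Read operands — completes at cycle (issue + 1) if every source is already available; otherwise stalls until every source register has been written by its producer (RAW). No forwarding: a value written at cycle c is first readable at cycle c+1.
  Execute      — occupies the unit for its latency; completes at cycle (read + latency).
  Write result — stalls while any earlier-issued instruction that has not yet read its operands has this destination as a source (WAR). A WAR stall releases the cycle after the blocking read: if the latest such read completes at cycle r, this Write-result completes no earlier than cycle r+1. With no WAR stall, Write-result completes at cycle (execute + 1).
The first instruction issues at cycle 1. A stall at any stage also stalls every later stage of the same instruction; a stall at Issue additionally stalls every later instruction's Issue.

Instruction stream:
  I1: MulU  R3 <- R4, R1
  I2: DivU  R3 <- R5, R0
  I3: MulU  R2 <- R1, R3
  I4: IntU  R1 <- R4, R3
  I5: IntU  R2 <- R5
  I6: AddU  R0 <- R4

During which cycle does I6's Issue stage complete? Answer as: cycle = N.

cycle = 23

  I1 | 1 | 2 | 5 | 6
  I2 | 7 | 8 | 15 | 16   WAW R3: wait I1 write@6
  I3 | 8 | 17 | 20 | 21   RAW R3: wait I2 write@16
  I4 | 9 | 17 | 18 | 19   RAW R3: wait I2 write@16
  I5 | 22 | 23 | 24 | 25   WAW R2: wait I3 write@21
  I6 | 23 | 24 | 26 | 27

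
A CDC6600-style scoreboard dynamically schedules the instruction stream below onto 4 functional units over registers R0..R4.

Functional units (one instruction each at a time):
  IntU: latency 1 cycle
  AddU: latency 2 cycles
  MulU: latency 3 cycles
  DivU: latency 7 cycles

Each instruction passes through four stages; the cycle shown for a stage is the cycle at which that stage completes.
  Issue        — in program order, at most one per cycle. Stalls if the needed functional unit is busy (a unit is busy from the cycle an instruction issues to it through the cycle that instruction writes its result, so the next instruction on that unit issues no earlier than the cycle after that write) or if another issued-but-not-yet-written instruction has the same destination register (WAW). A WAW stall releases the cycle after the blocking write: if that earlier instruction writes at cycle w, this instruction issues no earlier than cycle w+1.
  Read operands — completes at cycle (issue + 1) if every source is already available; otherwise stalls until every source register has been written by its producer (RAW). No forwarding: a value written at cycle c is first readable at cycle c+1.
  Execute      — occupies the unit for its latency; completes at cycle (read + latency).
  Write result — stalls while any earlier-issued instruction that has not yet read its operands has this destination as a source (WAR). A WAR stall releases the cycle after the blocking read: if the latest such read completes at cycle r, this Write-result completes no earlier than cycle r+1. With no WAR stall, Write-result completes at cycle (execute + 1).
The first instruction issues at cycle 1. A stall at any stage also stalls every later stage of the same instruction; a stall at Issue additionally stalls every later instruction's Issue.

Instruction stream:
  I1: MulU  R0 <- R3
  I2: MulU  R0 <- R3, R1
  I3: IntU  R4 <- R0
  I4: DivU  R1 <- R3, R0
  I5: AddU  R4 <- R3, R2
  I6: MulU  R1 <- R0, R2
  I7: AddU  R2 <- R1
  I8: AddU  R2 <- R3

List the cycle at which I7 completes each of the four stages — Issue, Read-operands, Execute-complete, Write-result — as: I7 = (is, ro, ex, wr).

[1] I1→MulU
[2] I1 RO
[5] I1 EX
[6] I1 WR R0
[7] I2→MulU
[8] I2 RO | I3→IntU
[9] I4→DivU
[11] I2 EX
[12] I2 WR R0
[13] I3 RO | I4 RO
[14] I3 EX
[15] I3 WR R4
[16] I5→AddU
[17] I5 RO
[19] I5 EX
[20] I4 EX | I5 WR R4
[21] I4 WR R1
[22] I6→MulU
[23] I6 RO | I7→AddU
[26] I6 EX
[27] I6 WR R1
[28] I7 RO
[30] I7 EX
[31] I7 WR R2
[32] I8→AddU
[33] I8 RO
[35] I8 EX
[36] I8 WR R2

I7 = (23, 28, 30, 31)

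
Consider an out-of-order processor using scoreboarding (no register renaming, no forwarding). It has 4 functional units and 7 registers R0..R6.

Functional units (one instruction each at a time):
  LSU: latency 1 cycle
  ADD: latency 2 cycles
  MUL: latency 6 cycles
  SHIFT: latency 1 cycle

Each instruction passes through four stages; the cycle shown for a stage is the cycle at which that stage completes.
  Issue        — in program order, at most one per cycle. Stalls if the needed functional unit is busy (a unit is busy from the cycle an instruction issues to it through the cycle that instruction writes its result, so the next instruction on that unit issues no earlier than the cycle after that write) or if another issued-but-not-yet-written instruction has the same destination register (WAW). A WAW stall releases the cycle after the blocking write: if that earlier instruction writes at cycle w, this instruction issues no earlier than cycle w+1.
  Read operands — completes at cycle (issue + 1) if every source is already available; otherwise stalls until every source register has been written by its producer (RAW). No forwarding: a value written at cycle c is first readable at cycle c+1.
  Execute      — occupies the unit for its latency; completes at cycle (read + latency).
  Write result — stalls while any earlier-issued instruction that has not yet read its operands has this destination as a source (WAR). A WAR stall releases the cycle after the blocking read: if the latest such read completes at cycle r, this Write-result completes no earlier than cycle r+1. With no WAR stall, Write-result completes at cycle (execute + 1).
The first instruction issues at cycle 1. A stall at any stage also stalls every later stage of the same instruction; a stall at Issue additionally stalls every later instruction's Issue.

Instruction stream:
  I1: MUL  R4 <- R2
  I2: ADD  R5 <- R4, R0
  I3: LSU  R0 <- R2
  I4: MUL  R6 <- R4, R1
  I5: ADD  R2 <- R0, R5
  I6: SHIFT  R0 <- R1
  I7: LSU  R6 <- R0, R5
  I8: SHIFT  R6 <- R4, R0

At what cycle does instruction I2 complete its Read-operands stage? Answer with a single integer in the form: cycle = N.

cycle = 10

t=1  issue I1 (MUL)
t=2  I1 read-ops, issue I2 (ADD)
t=3  issue I3 (LSU)
t=4  I3 read-ops
t=5  I3 finished on LSU
t=8  I1 finished on MUL
t=9  I1→R4
t=10  I2 read-ops, issue I4 (MUL)
t=11  I3→R0, I4 read-ops
t=12  I2 finished on ADD
t=13  I2→R5
t=14  issue I5 (ADD)
t=15  I5 read-ops, issue I6 (SHIFT)
t=16  I6 read-ops
t=17  I4 finished on MUL, I5 finished on ADD, I6 finished on SHIFT
t=18  I4→R6, I5→R2, I6→R0
t=19  issue I7 (LSU)
t=20  I7 read-ops
t=21  I7 finished on LSU
t=22  I7→R6
t=23  issue I8 (SHIFT)
t=24  I8 read-ops
t=25  I8 finished on SHIFT
t=26  I8→R6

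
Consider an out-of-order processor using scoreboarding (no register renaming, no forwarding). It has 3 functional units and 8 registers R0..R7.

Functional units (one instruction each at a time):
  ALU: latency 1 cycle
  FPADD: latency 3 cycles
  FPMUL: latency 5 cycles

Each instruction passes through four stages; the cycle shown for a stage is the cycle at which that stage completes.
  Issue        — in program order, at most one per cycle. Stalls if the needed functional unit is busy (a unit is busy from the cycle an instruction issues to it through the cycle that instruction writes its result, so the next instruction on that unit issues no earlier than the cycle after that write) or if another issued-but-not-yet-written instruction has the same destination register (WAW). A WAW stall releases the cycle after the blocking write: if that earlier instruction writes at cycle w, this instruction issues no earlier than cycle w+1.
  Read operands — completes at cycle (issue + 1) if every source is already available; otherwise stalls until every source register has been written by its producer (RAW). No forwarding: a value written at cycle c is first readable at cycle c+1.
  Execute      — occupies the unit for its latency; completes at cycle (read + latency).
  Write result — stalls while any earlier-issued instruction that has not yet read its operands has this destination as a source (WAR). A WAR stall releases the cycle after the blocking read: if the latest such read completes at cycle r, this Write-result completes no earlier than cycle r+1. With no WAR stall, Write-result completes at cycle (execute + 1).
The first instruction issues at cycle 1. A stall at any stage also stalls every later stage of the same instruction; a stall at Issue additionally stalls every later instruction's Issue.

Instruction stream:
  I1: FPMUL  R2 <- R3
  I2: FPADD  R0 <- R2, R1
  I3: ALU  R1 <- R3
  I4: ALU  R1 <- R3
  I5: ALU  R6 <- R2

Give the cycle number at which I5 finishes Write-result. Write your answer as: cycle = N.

cycle = 18

[I1] 1/2/7/8
[I2] 2/9/12/13  (RAW R2: wait I1 write@8)
[I3] 3/4/5/10  (WAR R1: wait I2 read@9)
[I4] 11/12/13/14  (struct: ALU busy until I3 writes@10)
[I5] 15/16/17/18  (struct: ALU busy until I4 writes@14)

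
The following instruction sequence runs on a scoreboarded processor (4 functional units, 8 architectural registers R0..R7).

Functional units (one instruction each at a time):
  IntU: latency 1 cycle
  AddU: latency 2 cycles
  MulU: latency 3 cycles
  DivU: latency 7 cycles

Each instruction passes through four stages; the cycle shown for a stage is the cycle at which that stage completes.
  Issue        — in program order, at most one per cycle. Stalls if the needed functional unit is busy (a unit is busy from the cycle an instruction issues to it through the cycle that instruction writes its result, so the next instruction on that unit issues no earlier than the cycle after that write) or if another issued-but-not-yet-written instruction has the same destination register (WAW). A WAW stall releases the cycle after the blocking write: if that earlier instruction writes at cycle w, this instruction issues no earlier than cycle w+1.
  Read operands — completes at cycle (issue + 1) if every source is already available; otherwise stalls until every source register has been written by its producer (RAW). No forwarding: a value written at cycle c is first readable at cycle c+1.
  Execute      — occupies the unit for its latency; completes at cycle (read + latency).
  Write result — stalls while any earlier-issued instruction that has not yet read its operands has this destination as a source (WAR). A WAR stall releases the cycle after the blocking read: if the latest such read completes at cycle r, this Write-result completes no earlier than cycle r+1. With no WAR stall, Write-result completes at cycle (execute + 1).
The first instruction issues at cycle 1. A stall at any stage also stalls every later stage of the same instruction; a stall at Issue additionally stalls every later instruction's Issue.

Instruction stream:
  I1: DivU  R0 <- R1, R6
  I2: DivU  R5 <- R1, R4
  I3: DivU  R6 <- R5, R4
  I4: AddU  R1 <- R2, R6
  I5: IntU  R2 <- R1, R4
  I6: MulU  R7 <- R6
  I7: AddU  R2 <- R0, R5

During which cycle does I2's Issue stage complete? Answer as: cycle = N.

[I1] 1/2/9/10
[I2] 11/12/19/20  (struct: DivU busy until I1 writes@10)
[I3] 21/22/29/30  (struct: DivU busy until I2 writes@20)
[I4] 22/31/33/34  (RAW R6: wait I3 write@30)
[I5] 23/35/36/37  (RAW R1: wait I4 write@34)
[I6] 24/31/34/35  (RAW R6: wait I3 write@30)
[I7] 38/39/41/42  (WAW R2: wait I5 write@37)

cycle = 11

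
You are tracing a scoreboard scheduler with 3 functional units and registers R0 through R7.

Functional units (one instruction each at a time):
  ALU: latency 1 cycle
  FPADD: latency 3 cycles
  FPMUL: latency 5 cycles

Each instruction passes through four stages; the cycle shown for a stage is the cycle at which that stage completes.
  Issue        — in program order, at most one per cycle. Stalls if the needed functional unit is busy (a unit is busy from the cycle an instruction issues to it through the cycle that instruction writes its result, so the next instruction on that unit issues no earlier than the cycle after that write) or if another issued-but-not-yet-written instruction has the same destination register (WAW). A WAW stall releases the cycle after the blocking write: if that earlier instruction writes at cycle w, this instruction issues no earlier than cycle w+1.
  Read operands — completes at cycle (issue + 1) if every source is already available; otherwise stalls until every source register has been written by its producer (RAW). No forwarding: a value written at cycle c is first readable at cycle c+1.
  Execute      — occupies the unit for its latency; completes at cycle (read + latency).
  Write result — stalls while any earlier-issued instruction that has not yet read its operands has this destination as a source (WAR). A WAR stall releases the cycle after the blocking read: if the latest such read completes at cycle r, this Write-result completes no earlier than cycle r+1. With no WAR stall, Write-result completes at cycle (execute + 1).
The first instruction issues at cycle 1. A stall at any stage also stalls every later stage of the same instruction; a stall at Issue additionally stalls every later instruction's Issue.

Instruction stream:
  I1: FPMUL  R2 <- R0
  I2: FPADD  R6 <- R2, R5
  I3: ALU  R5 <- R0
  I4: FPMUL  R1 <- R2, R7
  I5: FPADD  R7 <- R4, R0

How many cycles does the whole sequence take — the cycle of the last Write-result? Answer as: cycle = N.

cycle = 19

[1] issue I1 (FPMUL)
[2] I1 read-ops · issue I2 (FPADD)
[3] issue I3 (ALU)
[4] I3 read-ops
[5] I3 finished on ALU
[7] I1 finished on FPMUL
[8] I1→R2
[9] I2 read-ops · issue I4 (FPMUL)
[10] I3→R5 · I4 read-ops
[12] I2 finished on FPADD
[13] I2→R6
[14] issue I5 (FPADD)
[15] I4 finished on FPMUL · I5 read-ops
[16] I4→R1
[18] I5 finished on FPADD
[19] I5→R7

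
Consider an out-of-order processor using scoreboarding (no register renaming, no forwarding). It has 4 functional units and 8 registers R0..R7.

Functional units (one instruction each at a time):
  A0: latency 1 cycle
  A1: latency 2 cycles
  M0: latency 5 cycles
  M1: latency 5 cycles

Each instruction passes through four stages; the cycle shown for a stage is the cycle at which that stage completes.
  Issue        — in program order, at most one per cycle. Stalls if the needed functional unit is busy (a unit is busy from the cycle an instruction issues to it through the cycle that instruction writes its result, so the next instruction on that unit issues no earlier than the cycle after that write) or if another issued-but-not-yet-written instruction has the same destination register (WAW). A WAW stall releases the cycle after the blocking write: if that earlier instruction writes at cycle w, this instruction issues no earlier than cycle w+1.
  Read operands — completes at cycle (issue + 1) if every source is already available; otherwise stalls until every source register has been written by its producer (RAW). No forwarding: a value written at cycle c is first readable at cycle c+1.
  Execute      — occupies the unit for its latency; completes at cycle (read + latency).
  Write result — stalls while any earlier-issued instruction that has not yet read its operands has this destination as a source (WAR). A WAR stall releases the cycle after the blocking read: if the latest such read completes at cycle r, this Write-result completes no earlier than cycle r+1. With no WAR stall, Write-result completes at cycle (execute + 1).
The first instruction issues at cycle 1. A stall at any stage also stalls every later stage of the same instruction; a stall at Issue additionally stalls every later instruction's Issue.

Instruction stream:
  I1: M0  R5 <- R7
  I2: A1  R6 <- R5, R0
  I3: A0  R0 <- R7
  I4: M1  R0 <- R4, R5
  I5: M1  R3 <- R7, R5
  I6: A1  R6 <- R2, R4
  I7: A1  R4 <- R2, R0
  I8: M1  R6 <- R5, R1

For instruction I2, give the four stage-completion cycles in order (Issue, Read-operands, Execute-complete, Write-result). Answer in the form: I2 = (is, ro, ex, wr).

I2 = (2, 9, 11, 12)

cycle 1: I1 issues→M0
cycle 2: I1 reads | I2 issues→A1
cycle 3: I3 issues→A0
cycle 4: I3 reads
cycle 5: I3 exec-done
cycle 7: I1 exec-done
cycle 8: I1 writes R5
cycle 9: I2 reads
cycle 10: I3 writes R0
cycle 11: I2 exec-done | I4 issues→M1
cycle 12: I2 writes R6 | I4 reads
cycle 17: I4 exec-done
cycle 18: I4 writes R0
cycle 19: I5 issues→M1
cycle 20: I5 reads | I6 issues→A1
cycle 21: I6 reads
cycle 23: I6 exec-done
cycle 24: I6 writes R6
cycle 25: I5 exec-done | I7 issues→A1
cycle 26: I5 writes R3 | I7 reads
cycle 27: I8 issues→M1
cycle 28: I7 exec-done | I8 reads
cycle 29: I7 writes R4
cycle 33: I8 exec-done
cycle 34: I8 writes R6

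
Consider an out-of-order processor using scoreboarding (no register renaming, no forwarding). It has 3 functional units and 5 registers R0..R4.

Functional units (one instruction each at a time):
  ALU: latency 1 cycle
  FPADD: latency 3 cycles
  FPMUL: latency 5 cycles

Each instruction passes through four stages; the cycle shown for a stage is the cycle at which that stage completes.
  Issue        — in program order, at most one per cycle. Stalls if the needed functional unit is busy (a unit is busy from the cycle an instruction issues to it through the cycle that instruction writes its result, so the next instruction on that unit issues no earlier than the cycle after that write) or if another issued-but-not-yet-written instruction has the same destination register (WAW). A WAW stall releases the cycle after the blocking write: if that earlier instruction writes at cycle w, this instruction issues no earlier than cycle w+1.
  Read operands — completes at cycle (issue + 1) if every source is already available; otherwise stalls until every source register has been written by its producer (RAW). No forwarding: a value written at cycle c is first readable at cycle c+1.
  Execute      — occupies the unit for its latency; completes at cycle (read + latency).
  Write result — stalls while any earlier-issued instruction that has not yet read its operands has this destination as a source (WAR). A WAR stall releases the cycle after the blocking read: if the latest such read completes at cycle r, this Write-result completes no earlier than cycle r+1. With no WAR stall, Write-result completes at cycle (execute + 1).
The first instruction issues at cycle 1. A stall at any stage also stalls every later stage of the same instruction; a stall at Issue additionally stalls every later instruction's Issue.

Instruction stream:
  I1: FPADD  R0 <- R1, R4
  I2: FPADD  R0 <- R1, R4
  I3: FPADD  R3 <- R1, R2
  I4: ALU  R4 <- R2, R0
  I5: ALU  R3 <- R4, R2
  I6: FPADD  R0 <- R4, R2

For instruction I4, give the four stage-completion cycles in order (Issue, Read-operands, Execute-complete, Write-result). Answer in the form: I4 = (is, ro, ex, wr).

t=1  I1 dispatched to FPADD
t=2  I1 operands ready
t=5  I1 complete
t=6  R0←I1
t=7  I2 dispatched to FPADD
t=8  I2 operands ready
t=11  I2 complete
t=12  R0←I2
t=13  I3 dispatched to FPADD
t=14  I3 operands ready; I4 dispatched to ALU
t=15  I4 operands ready
t=16  I4 complete
t=17  I3 complete; R4←I4
t=18  R3←I3
t=19  I5 dispatched to ALU
t=20  I5 operands ready; I6 dispatched to FPADD
t=21  I5 complete; I6 operands ready
t=22  R3←I5
t=24  I6 complete
t=25  R0←I6

I4 = (14, 15, 16, 17)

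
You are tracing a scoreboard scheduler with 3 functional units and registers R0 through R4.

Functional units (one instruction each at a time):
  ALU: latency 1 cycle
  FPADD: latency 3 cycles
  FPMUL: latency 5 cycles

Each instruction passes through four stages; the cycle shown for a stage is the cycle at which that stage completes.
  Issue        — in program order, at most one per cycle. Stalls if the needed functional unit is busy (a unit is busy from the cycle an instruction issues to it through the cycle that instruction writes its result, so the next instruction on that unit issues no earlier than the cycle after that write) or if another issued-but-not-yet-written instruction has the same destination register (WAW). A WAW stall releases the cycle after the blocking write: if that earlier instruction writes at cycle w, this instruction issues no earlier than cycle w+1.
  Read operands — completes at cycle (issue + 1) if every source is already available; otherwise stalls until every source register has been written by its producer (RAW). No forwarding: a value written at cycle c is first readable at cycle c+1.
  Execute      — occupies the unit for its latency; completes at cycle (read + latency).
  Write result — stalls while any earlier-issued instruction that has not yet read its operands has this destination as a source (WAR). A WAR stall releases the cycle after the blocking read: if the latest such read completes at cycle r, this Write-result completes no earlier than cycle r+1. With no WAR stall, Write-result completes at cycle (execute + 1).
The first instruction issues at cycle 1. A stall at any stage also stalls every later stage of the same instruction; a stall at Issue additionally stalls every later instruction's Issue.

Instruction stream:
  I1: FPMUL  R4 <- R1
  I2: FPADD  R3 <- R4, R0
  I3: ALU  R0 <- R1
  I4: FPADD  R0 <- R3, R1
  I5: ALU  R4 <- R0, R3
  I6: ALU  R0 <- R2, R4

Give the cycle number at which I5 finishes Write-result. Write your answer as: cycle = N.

cycle 1: I1 issues→FPMUL
cycle 2: I1 reads; I2 issues→FPADD
cycle 3: I3 issues→ALU
cycle 4: I3 reads
cycle 5: I3 exec-done
cycle 7: I1 exec-done
cycle 8: I1 writes R4
cycle 9: I2 reads
cycle 10: I3 writes R0
cycle 12: I2 exec-done
cycle 13: I2 writes R3
cycle 14: I4 issues→FPADD
cycle 15: I4 reads; I5 issues→ALU
cycle 18: I4 exec-done
cycle 19: I4 writes R0
cycle 20: I5 reads
cycle 21: I5 exec-done
cycle 22: I5 writes R4
cycle 23: I6 issues→ALU
cycle 24: I6 reads
cycle 25: I6 exec-done
cycle 26: I6 writes R0

cycle = 22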